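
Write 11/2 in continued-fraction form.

Run the Euclidean algorithm on 11 and 2; the successive quotients are the partial quotients a_0, a_1, ... (each step inverts the fractional part left over by the previous one):
  11 = 5*2 + 1, so a_0 = 5.
  2 = 2*1 + 0, so a_1 = 2.
The remainder reaches 0 after 2 divisions, so the expansion has 2 partial quotients, read off in order.

[5; 2]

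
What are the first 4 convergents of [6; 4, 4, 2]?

Using the convergent recurrence p_i = a_i*p_{i-1} + p_{i-2}, q_i = a_i*q_{i-1} + q_{i-2} with p_{-2}=0, p_{-1}=1, q_{-2}=1, q_{-1}=0:
  i=0: a_0=6, p_0 = 6*1 + 0 = 6, q_0 = 6*0 + 1 = 1.
  i=1: a_1=4, p_1 = 4*6 + 1 = 25, q_1 = 4*1 + 0 = 4.
  i=2: a_2=4, p_2 = 4*25 + 6 = 106, q_2 = 4*4 + 1 = 17.
  i=3: a_3=2, p_3 = 2*106 + 25 = 237, q_3 = 2*17 + 4 = 38.

6/1, 25/4, 106/17, 237/38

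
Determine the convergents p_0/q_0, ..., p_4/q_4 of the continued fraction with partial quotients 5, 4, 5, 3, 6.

5/1, 21/4, 110/21, 351/67, 2216/423

Using the convergent recurrence p_i = a_i*p_{i-1} + p_{i-2}, q_i = a_i*q_{i-1} + q_{i-2} with p_{-2}=0, p_{-1}=1, q_{-2}=1, q_{-1}=0:
  i=0: a_0=5, p_0 = 5*1 + 0 = 5, q_0 = 5*0 + 1 = 1.
  i=1: a_1=4, p_1 = 4*5 + 1 = 21, q_1 = 4*1 + 0 = 4.
  i=2: a_2=5, p_2 = 5*21 + 5 = 110, q_2 = 5*4 + 1 = 21.
  i=3: a_3=3, p_3 = 3*110 + 21 = 351, q_3 = 3*21 + 4 = 67.
  i=4: a_4=6, p_4 = 6*351 + 110 = 2216, q_4 = 6*67 + 21 = 423.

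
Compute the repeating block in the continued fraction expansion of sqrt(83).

[9; (9, 18)]

Write x_i = (sqrt(83) + m_i)/d_i with (m_0, d_0) = (0, 1). a_0 = floor(sqrt(83)) = 9, since 9^2 = 81 <= 83 < 100 = 10^2.
Iterate m_{i+1} = d_i*a_i - m_i, d_{i+1} = (83 - m_{i+1}^2)/d_i, a_{i+1} = floor((a_0 + m_{i+1})/d_{i+1}):
  m_1 = 1*9 - 0 = 9, d_1 = (83 - 9^2)/1 = 2/1 = 2, a_1 = floor((9 + 9)/2) = 9.
  m_2 = 2*9 - 9 = 9, d_2 = (83 - 9^2)/2 = 2/2 = 1, a_2 = floor((9 + 9)/1) = 18.
  m_3 = 1*18 - 9 = 9, d_3 = (83 - 9^2)/1 = 2/1 = 2: (m_3, d_3) = (m_1, d_1) = (9, 2), so from here the quotients repeat a_1, a_2; the period length is 2.
Hence the expansion of sqrt(83) is a_0 = 9 followed by the repeating block 9, 18 (period 2).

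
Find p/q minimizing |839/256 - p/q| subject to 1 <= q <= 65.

Expand x = 839/256 as a continued fraction with the Euclidean algorithm:
  839 = 3*256 + 71, so a_0 = 3.
  256 = 3*71 + 43, so a_1 = 3.
  71 = 1*43 + 28, so a_2 = 1.
  43 = 1*28 + 15, so a_3 = 1.
  28 = 1*15 + 13, so a_4 = 1.
  15 = 1*13 + 2, so a_5 = 1.
  13 = 6*2 + 1, so a_6 = 6.
  2 = 2*1 + 0, so a_7 = 2.
so x = [3; 3, 1, 1, 1, 1, 6, 2].
Convergents (p_i = a_i*p_{i-1} + p_{i-2}, q_i = a_i*q_{i-1} + q_{i-2} with p_{-2}=0, p_{-1}=1, q_{-2}=1, q_{-1}=0), until the denominator exceeds 65:
  i=0: a_0=3, p_0 = 3*1 + 0 = 3, q_0 = 3*0 + 1 = 1.
  i=1: a_1=3, p_1 = 3*3 + 1 = 10, q_1 = 3*1 + 0 = 3.
  i=2: a_2=1, p_2 = 1*10 + 3 = 13, q_2 = 1*3 + 1 = 4.
  i=3: a_3=1, p_3 = 1*13 + 10 = 23, q_3 = 1*4 + 3 = 7.
  i=4: a_4=1, p_4 = 1*23 + 13 = 36, q_4 = 1*7 + 4 = 11.
  i=5: a_5=1, p_5 = 1*36 + 23 = 59, q_5 = 1*11 + 7 = 18.
  i=6: a_6=6, p_6 = 6*59 + 36 = 390, q_6 = 6*18 + 11 = 119.
q_6 = 119 > 65, so the last convergent with denominator <= 65 is p_5/q_5 = 59/18.
The closest fraction with denominator <= 65 is either p_5/q_5 or the intermediate fraction (k*p_5 + p_4)/(k*q_5 + q_4) with the largest k >= 1 whose denominator stays <= 65; these approach x as k grows, and every other convergent or intermediate fraction in range is farther away.
Largest k: floor((65 - q_4)/q_5) = floor((65 - 11)/18) = 3.
That gives (3*59 + 36)/(3*18 + 11) = 213/65.
Compare the errors: |x - 59/18| = |839*18 - 59*256|/(256*18) = 2/4608, and |x - 213/65| = |839*65 - 213*256|/(256*65) = 7/16640.
Cross-multiplying, 7*4608 = 32256 < 33280 = 2*16640, so 7/16640 is smaller: the intermediate fraction 213/65 is closer to x than 59/18.

213/65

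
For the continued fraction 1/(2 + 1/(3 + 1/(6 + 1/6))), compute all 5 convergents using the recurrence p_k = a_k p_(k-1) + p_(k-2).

0/1, 1/2, 3/7, 19/44, 117/271

Using the convergent recurrence p_i = a_i*p_{i-1} + p_{i-2}, q_i = a_i*q_{i-1} + q_{i-2} with p_{-2}=0, p_{-1}=1, q_{-2}=1, q_{-1}=0:
  i=0: a_0=0, p_0 = 0*1 + 0 = 0, q_0 = 0*0 + 1 = 1.
  i=1: a_1=2, p_1 = 2*0 + 1 = 1, q_1 = 2*1 + 0 = 2.
  i=2: a_2=3, p_2 = 3*1 + 0 = 3, q_2 = 3*2 + 1 = 7.
  i=3: a_3=6, p_3 = 6*3 + 1 = 19, q_3 = 6*7 + 2 = 44.
  i=4: a_4=6, p_4 = 6*19 + 3 = 117, q_4 = 6*44 + 7 = 271.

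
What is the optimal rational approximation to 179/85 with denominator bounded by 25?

40/19

Expand x = 179/85 as a continued fraction with the Euclidean algorithm:
  179 = 2*85 + 9, so a_0 = 2.
  85 = 9*9 + 4, so a_1 = 9.
  9 = 2*4 + 1, so a_2 = 2.
  4 = 4*1 + 0, so a_3 = 4.
so x = [2; 9, 2, 4].
Convergents (p_i = a_i*p_{i-1} + p_{i-2}, q_i = a_i*q_{i-1} + q_{i-2} with p_{-2}=0, p_{-1}=1, q_{-2}=1, q_{-1}=0), until the denominator exceeds 25:
  i=0: a_0=2, p_0 = 2*1 + 0 = 2, q_0 = 2*0 + 1 = 1.
  i=1: a_1=9, p_1 = 9*2 + 1 = 19, q_1 = 9*1 + 0 = 9.
  i=2: a_2=2, p_2 = 2*19 + 2 = 40, q_2 = 2*9 + 1 = 19.
  i=3: a_3=4, p_3 = 4*40 + 19 = 179, q_3 = 4*19 + 9 = 85.
q_3 = 85 > 25, so the last convergent with denominator <= 25 is p_2/q_2 = 40/19.
The closest fraction with denominator <= 25 is either p_2/q_2 or the intermediate fraction (k*p_2 + p_1)/(k*q_2 + q_1) with the largest k >= 1 whose denominator stays <= 25; these approach x as k grows, and every other convergent or intermediate fraction in range is farther away.
Largest k: floor((25 - q_1)/q_2) = floor((25 - 9)/19) = 0.
Since k = 0, no intermediate fraction beyond p_2/q_2 has denominator <= 25, so the convergent 40/19 is the closest (its error is |179*19 - 40*85|/(85*19) = 1/1615).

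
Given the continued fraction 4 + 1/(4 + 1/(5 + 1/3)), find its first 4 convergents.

Using the convergent recurrence p_i = a_i*p_{i-1} + p_{i-2}, q_i = a_i*q_{i-1} + q_{i-2} with p_{-2}=0, p_{-1}=1, q_{-2}=1, q_{-1}=0:
  i=0: a_0=4, p_0 = 4*1 + 0 = 4, q_0 = 4*0 + 1 = 1.
  i=1: a_1=4, p_1 = 4*4 + 1 = 17, q_1 = 4*1 + 0 = 4.
  i=2: a_2=5, p_2 = 5*17 + 4 = 89, q_2 = 5*4 + 1 = 21.
  i=3: a_3=3, p_3 = 3*89 + 17 = 284, q_3 = 3*21 + 4 = 67.

4/1, 17/4, 89/21, 284/67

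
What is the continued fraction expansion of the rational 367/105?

Run the Euclidean algorithm on 367 and 105; the successive quotients are the partial quotients a_0, a_1, ... (each step inverts the fractional part left over by the previous one):
  367 = 3*105 + 52, so a_0 = 3.
  105 = 2*52 + 1, so a_1 = 2.
  52 = 52*1 + 0, so a_2 = 52.
The remainder reaches 0 after 3 divisions, so the expansion has 3 partial quotients, read off in order.

[3; 2, 52]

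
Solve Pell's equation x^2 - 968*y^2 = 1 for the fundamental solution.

(x, y) = (19601, 630)

First expand sqrt(968) as a continued fraction. With x_i = (sqrt(968) + m_i)/d_i and (m_0, d_0) = (0, 1): a_0 = floor(sqrt(968)) = 31, since 31^2 = 961 <= 968 < 1024 = 32^2.
Iterate m_{i+1} = d_i*a_i - m_i, d_{i+1} = (968 - m_{i+1}^2)/d_i, a_{i+1} = floor((a_0 + m_{i+1})/d_{i+1}):
  m_1 = 1*31 - 0 = 31, d_1 = (968 - 31^2)/1 = 7/1 = 7, a_1 = floor((31 + 31)/7) = 8.
  m_2 = 7*8 - 31 = 25, d_2 = (968 - 25^2)/7 = 343/7 = 49, a_2 = floor((31 + 25)/49) = 1.
  m_3 = 49*1 - 25 = 24, d_3 = (968 - 24^2)/49 = 392/49 = 8, a_3 = floor((31 + 24)/8) = 6.
  m_4 = 8*6 - 24 = 24, d_4 = (968 - 24^2)/8 = 392/8 = 49, a_4 = floor((31 + 24)/49) = 1.
  m_5 = 49*1 - 24 = 25, d_5 = (968 - 25^2)/49 = 343/49 = 7, a_5 = floor((31 + 25)/7) = 8.
  m_6 = 7*8 - 25 = 31, d_6 = (968 - 31^2)/7 = 7/7 = 1, a_6 = floor((31 + 31)/1) = 62.
  m_7 = 1*62 - 31 = 31, d_7 = (968 - 31^2)/1 = 7/1 = 7: (m_7, d_7) = (m_1, d_1) = (31, 7), so from here the quotients repeat a_1, ..., a_6; the period length is 6.
So sqrt(968) = [31; (8, 1, 6, 1, 8, 62)] with period length k = 6.
k is even, so the fundamental solution of x^2 - 968y^2 = 1 is (p_{k-1}, q_{k-1}) = (p_5, q_5); compute convergents through index 5.
Convergents (p_i = a_i*p_{i-1} + p_{i-2}, q_i = a_i*q_{i-1} + q_{i-2} with p_{-2}=0, p_{-1}=1, q_{-2}=1, q_{-1}=0):
  i=0: a_0=31, p_0 = 31*1 + 0 = 31, q_0 = 31*0 + 1 = 1.
  i=1: a_1=8, p_1 = 8*31 + 1 = 249, q_1 = 8*1 + 0 = 8.
  i=2: a_2=1, p_2 = 1*249 + 31 = 280, q_2 = 1*8 + 1 = 9.
  i=3: a_3=6, p_3 = 6*280 + 249 = 1929, q_3 = 6*9 + 8 = 62.
  i=4: a_4=1, p_4 = 1*1929 + 280 = 2209, q_4 = 1*62 + 9 = 71.
  i=5: a_5=8, p_5 = 8*2209 + 1929 = 19601, q_5 = 8*71 + 62 = 630.
Check: 19601^2 - 968*630^2 = 384199201 - 384199200 = 1, so (x, y) = (19601, 630) solves the equation, and by the theorem it is the least positive solution.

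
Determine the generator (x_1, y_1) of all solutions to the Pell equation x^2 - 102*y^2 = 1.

(x, y) = (101, 10)

First expand sqrt(102) as a continued fraction. With x_i = (sqrt(102) + m_i)/d_i and (m_0, d_0) = (0, 1): a_0 = floor(sqrt(102)) = 10, since 10^2 = 100 <= 102 < 121 = 11^2.
Iterate m_{i+1} = d_i*a_i - m_i, d_{i+1} = (102 - m_{i+1}^2)/d_i, a_{i+1} = floor((a_0 + m_{i+1})/d_{i+1}):
  m_1 = 1*10 - 0 = 10, d_1 = (102 - 10^2)/1 = 2/1 = 2, a_1 = floor((10 + 10)/2) = 10.
  m_2 = 2*10 - 10 = 10, d_2 = (102 - 10^2)/2 = 2/2 = 1, a_2 = floor((10 + 10)/1) = 20.
  m_3 = 1*20 - 10 = 10, d_3 = (102 - 10^2)/1 = 2/1 = 2: (m_3, d_3) = (m_1, d_1) = (10, 2), so from here the quotients repeat a_1, a_2; the period length is 2.
So sqrt(102) = [10; (10, 20)] with period length k = 2.
k is even, so the fundamental solution of x^2 - 102y^2 = 1 is (p_{k-1}, q_{k-1}) = (p_1, q_1); compute convergents through index 1.
Convergents (p_i = a_i*p_{i-1} + p_{i-2}, q_i = a_i*q_{i-1} + q_{i-2} with p_{-2}=0, p_{-1}=1, q_{-2}=1, q_{-1}=0):
  i=0: a_0=10, p_0 = 10*1 + 0 = 10, q_0 = 10*0 + 1 = 1.
  i=1: a_1=10, p_1 = 10*10 + 1 = 101, q_1 = 10*1 + 0 = 10.
Check: 101^2 - 102*10^2 = 10201 - 10200 = 1, so (x, y) = (101, 10) solves the equation, and by the theorem it is the least positive solution.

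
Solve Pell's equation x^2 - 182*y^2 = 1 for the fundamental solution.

First expand sqrt(182) as a continued fraction. With x_i = (sqrt(182) + m_i)/d_i and (m_0, d_0) = (0, 1): a_0 = floor(sqrt(182)) = 13, since 13^2 = 169 <= 182 < 196 = 14^2.
Iterate m_{i+1} = d_i*a_i - m_i, d_{i+1} = (182 - m_{i+1}^2)/d_i, a_{i+1} = floor((a_0 + m_{i+1})/d_{i+1}):
  m_1 = 1*13 - 0 = 13, d_1 = (182 - 13^2)/1 = 13/1 = 13, a_1 = floor((13 + 13)/13) = 2.
  m_2 = 13*2 - 13 = 13, d_2 = (182 - 13^2)/13 = 13/13 = 1, a_2 = floor((13 + 13)/1) = 26.
  m_3 = 1*26 - 13 = 13, d_3 = (182 - 13^2)/1 = 13/1 = 13: (m_3, d_3) = (m_1, d_1) = (13, 13), so from here the quotients repeat a_1, a_2; the period length is 2.
So sqrt(182) = [13; (2, 26)] with period length k = 2.
k is even, so the fundamental solution of x^2 - 182y^2 = 1 is (p_{k-1}, q_{k-1}) = (p_1, q_1); compute convergents through index 1.
Convergents (p_i = a_i*p_{i-1} + p_{i-2}, q_i = a_i*q_{i-1} + q_{i-2} with p_{-2}=0, p_{-1}=1, q_{-2}=1, q_{-1}=0):
  i=0: a_0=13, p_0 = 13*1 + 0 = 13, q_0 = 13*0 + 1 = 1.
  i=1: a_1=2, p_1 = 2*13 + 1 = 27, q_1 = 2*1 + 0 = 2.
Check: 27^2 - 182*2^2 = 729 - 728 = 1, so (x, y) = (27, 2) solves the equation, and by the theorem it is the least positive solution.

(x, y) = (27, 2)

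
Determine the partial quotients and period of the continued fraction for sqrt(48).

Write x_i = (sqrt(48) + m_i)/d_i with (m_0, d_0) = (0, 1). a_0 = floor(sqrt(48)) = 6, since 6^2 = 36 <= 48 < 49 = 7^2.
Iterate m_{i+1} = d_i*a_i - m_i, d_{i+1} = (48 - m_{i+1}^2)/d_i, a_{i+1} = floor((a_0 + m_{i+1})/d_{i+1}):
  m_1 = 1*6 - 0 = 6, d_1 = (48 - 6^2)/1 = 12/1 = 12, a_1 = floor((6 + 6)/12) = 1.
  m_2 = 12*1 - 6 = 6, d_2 = (48 - 6^2)/12 = 12/12 = 1, a_2 = floor((6 + 6)/1) = 12.
  m_3 = 1*12 - 6 = 6, d_3 = (48 - 6^2)/1 = 12/1 = 12: (m_3, d_3) = (m_1, d_1) = (6, 12), so from here the quotients repeat a_1, a_2; the period length is 2.
Hence the expansion of sqrt(48) is a_0 = 6 followed by the repeating block 1, 12 (period 2).

[6; (1, 12)]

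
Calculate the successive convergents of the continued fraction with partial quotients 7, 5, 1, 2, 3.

7/1, 36/5, 43/6, 122/17, 409/57

Using the convergent recurrence p_i = a_i*p_{i-1} + p_{i-2}, q_i = a_i*q_{i-1} + q_{i-2} with p_{-2}=0, p_{-1}=1, q_{-2}=1, q_{-1}=0:
  i=0: a_0=7, p_0 = 7*1 + 0 = 7, q_0 = 7*0 + 1 = 1.
  i=1: a_1=5, p_1 = 5*7 + 1 = 36, q_1 = 5*1 + 0 = 5.
  i=2: a_2=1, p_2 = 1*36 + 7 = 43, q_2 = 1*5 + 1 = 6.
  i=3: a_3=2, p_3 = 2*43 + 36 = 122, q_3 = 2*6 + 5 = 17.
  i=4: a_4=3, p_4 = 3*122 + 43 = 409, q_4 = 3*17 + 6 = 57.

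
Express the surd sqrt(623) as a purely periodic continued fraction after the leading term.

Write x_i = (sqrt(623) + m_i)/d_i with (m_0, d_0) = (0, 1). a_0 = floor(sqrt(623)) = 24, since 24^2 = 576 <= 623 < 625 = 25^2.
Iterate m_{i+1} = d_i*a_i - m_i, d_{i+1} = (623 - m_{i+1}^2)/d_i, a_{i+1} = floor((a_0 + m_{i+1})/d_{i+1}):
  m_1 = 1*24 - 0 = 24, d_1 = (623 - 24^2)/1 = 47/1 = 47, a_1 = floor((24 + 24)/47) = 1.
  m_2 = 47*1 - 24 = 23, d_2 = (623 - 23^2)/47 = 94/47 = 2, a_2 = floor((24 + 23)/2) = 23.
  m_3 = 2*23 - 23 = 23, d_3 = (623 - 23^2)/2 = 94/2 = 47, a_3 = floor((24 + 23)/47) = 1.
  m_4 = 47*1 - 23 = 24, d_4 = (623 - 24^2)/47 = 47/47 = 1, a_4 = floor((24 + 24)/1) = 48.
  m_5 = 1*48 - 24 = 24, d_5 = (623 - 24^2)/1 = 47/1 = 47: (m_5, d_5) = (m_1, d_1) = (24, 47), so from here the quotients repeat a_1, ..., a_4; the period length is 4.
Hence the expansion of sqrt(623) is a_0 = 24 followed by the repeating block 1, 23, 1, 48 (period 4).

[24; (1, 23, 1, 48)]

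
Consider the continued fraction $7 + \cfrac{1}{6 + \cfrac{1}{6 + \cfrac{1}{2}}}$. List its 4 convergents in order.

7/1, 43/6, 265/37, 573/80

Using the convergent recurrence p_i = a_i*p_{i-1} + p_{i-2}, q_i = a_i*q_{i-1} + q_{i-2} with p_{-2}=0, p_{-1}=1, q_{-2}=1, q_{-1}=0:
  i=0: a_0=7, p_0 = 7*1 + 0 = 7, q_0 = 7*0 + 1 = 1.
  i=1: a_1=6, p_1 = 6*7 + 1 = 43, q_1 = 6*1 + 0 = 6.
  i=2: a_2=6, p_2 = 6*43 + 7 = 265, q_2 = 6*6 + 1 = 37.
  i=3: a_3=2, p_3 = 2*265 + 43 = 573, q_3 = 2*37 + 6 = 80.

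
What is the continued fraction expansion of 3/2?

[1; 2]

Run the Euclidean algorithm on 3 and 2; the successive quotients are the partial quotients a_0, a_1, ... (each step inverts the fractional part left over by the previous one):
  3 = 1*2 + 1, so a_0 = 1.
  2 = 2*1 + 0, so a_1 = 2.
The remainder reaches 0 after 2 divisions, so the expansion has 2 partial quotients, read off in order.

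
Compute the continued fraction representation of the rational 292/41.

Run the Euclidean algorithm on 292 and 41; the successive quotients are the partial quotients a_0, a_1, ... (each step inverts the fractional part left over by the previous one):
  292 = 7*41 + 5, so a_0 = 7.
  41 = 8*5 + 1, so a_1 = 8.
  5 = 5*1 + 0, so a_2 = 5.
The remainder reaches 0 after 3 divisions, so the expansion has 3 partial quotients, read off in order.

[7; 8, 5]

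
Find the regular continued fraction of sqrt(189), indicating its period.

[13; (1, 2, 1, 26)]

Write x_i = (sqrt(189) + m_i)/d_i with (m_0, d_0) = (0, 1). a_0 = floor(sqrt(189)) = 13, since 13^2 = 169 <= 189 < 196 = 14^2.
Iterate m_{i+1} = d_i*a_i - m_i, d_{i+1} = (189 - m_{i+1}^2)/d_i, a_{i+1} = floor((a_0 + m_{i+1})/d_{i+1}):
  m_1 = 1*13 - 0 = 13, d_1 = (189 - 13^2)/1 = 20/1 = 20, a_1 = floor((13 + 13)/20) = 1.
  m_2 = 20*1 - 13 = 7, d_2 = (189 - 7^2)/20 = 140/20 = 7, a_2 = floor((13 + 7)/7) = 2.
  m_3 = 7*2 - 7 = 7, d_3 = (189 - 7^2)/7 = 140/7 = 20, a_3 = floor((13 + 7)/20) = 1.
  m_4 = 20*1 - 7 = 13, d_4 = (189 - 13^2)/20 = 20/20 = 1, a_4 = floor((13 + 13)/1) = 26.
  m_5 = 1*26 - 13 = 13, d_5 = (189 - 13^2)/1 = 20/1 = 20: (m_5, d_5) = (m_1, d_1) = (13, 20), so from here the quotients repeat a_1, ..., a_4; the period length is 4.
Hence the expansion of sqrt(189) is a_0 = 13 followed by the repeating block 1, 2, 1, 26 (period 4).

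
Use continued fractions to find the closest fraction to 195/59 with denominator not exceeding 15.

Expand x = 195/59 as a continued fraction with the Euclidean algorithm:
  195 = 3*59 + 18, so a_0 = 3.
  59 = 3*18 + 5, so a_1 = 3.
  18 = 3*5 + 3, so a_2 = 3.
  5 = 1*3 + 2, so a_3 = 1.
  3 = 1*2 + 1, so a_4 = 1.
  2 = 2*1 + 0, so a_5 = 2.
so x = [3; 3, 3, 1, 1, 2].
Convergents (p_i = a_i*p_{i-1} + p_{i-2}, q_i = a_i*q_{i-1} + q_{i-2} with p_{-2}=0, p_{-1}=1, q_{-2}=1, q_{-1}=0), until the denominator exceeds 15:
  i=0: a_0=3, p_0 = 3*1 + 0 = 3, q_0 = 3*0 + 1 = 1.
  i=1: a_1=3, p_1 = 3*3 + 1 = 10, q_1 = 3*1 + 0 = 3.
  i=2: a_2=3, p_2 = 3*10 + 3 = 33, q_2 = 3*3 + 1 = 10.
  i=3: a_3=1, p_3 = 1*33 + 10 = 43, q_3 = 1*10 + 3 = 13.
  i=4: a_4=1, p_4 = 1*43 + 33 = 76, q_4 = 1*13 + 10 = 23.
q_4 = 23 > 15, so the last convergent with denominator <= 15 is p_3/q_3 = 43/13.
The closest fraction with denominator <= 15 is either p_3/q_3 or the intermediate fraction (k*p_3 + p_2)/(k*q_3 + q_2) with the largest k >= 1 whose denominator stays <= 15; these approach x as k grows, and every other convergent or intermediate fraction in range is farther away.
Largest k: floor((15 - q_2)/q_3) = floor((15 - 10)/13) = 0.
Since k = 0, no intermediate fraction beyond p_3/q_3 has denominator <= 15, so the convergent 43/13 is the closest (its error is |195*13 - 43*59|/(59*13) = 2/767).

43/13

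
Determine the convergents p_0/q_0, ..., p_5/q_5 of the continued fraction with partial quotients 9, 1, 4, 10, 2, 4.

Using the convergent recurrence p_i = a_i*p_{i-1} + p_{i-2}, q_i = a_i*q_{i-1} + q_{i-2} with p_{-2}=0, p_{-1}=1, q_{-2}=1, q_{-1}=0:
  i=0: a_0=9, p_0 = 9*1 + 0 = 9, q_0 = 9*0 + 1 = 1.
  i=1: a_1=1, p_1 = 1*9 + 1 = 10, q_1 = 1*1 + 0 = 1.
  i=2: a_2=4, p_2 = 4*10 + 9 = 49, q_2 = 4*1 + 1 = 5.
  i=3: a_3=10, p_3 = 10*49 + 10 = 500, q_3 = 10*5 + 1 = 51.
  i=4: a_4=2, p_4 = 2*500 + 49 = 1049, q_4 = 2*51 + 5 = 107.
  i=5: a_5=4, p_5 = 4*1049 + 500 = 4696, q_5 = 4*107 + 51 = 479.

9/1, 10/1, 49/5, 500/51, 1049/107, 4696/479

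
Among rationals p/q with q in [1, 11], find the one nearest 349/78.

Expand x = 349/78 as a continued fraction with the Euclidean algorithm:
  349 = 4*78 + 37, so a_0 = 4.
  78 = 2*37 + 4, so a_1 = 2.
  37 = 9*4 + 1, so a_2 = 9.
  4 = 4*1 + 0, so a_3 = 4.
so x = [4; 2, 9, 4].
Convergents (p_i = a_i*p_{i-1} + p_{i-2}, q_i = a_i*q_{i-1} + q_{i-2} with p_{-2}=0, p_{-1}=1, q_{-2}=1, q_{-1}=0), until the denominator exceeds 11:
  i=0: a_0=4, p_0 = 4*1 + 0 = 4, q_0 = 4*0 + 1 = 1.
  i=1: a_1=2, p_1 = 2*4 + 1 = 9, q_1 = 2*1 + 0 = 2.
  i=2: a_2=9, p_2 = 9*9 + 4 = 85, q_2 = 9*2 + 1 = 19.
q_2 = 19 > 11, so the last convergent with denominator <= 11 is p_1/q_1 = 9/2.
The closest fraction with denominator <= 11 is either p_1/q_1 or the intermediate fraction (k*p_1 + p_0)/(k*q_1 + q_0) with the largest k >= 1 whose denominator stays <= 11; these approach x as k grows, and every other convergent or intermediate fraction in range is farther away.
Largest k: floor((11 - q_0)/q_1) = floor((11 - 1)/2) = 5.
That gives (5*9 + 4)/(5*2 + 1) = 49/11.
Compare the errors: |x - 9/2| = |349*2 - 9*78|/(78*2) = 4/156, and |x - 49/11| = |349*11 - 49*78|/(78*11) = 17/858.
Cross-multiplying, 17*156 = 2652 < 3432 = 4*858, so 17/858 is smaller: the intermediate fraction 49/11 is closer to x than 9/2.

49/11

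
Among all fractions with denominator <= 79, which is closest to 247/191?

75/58

Expand x = 247/191 as a continued fraction with the Euclidean algorithm:
  247 = 1*191 + 56, so a_0 = 1.
  191 = 3*56 + 23, so a_1 = 3.
  56 = 2*23 + 10, so a_2 = 2.
  23 = 2*10 + 3, so a_3 = 2.
  10 = 3*3 + 1, so a_4 = 3.
  3 = 3*1 + 0, so a_5 = 3.
so x = [1; 3, 2, 2, 3, 3].
Convergents (p_i = a_i*p_{i-1} + p_{i-2}, q_i = a_i*q_{i-1} + q_{i-2} with p_{-2}=0, p_{-1}=1, q_{-2}=1, q_{-1}=0), until the denominator exceeds 79:
  i=0: a_0=1, p_0 = 1*1 + 0 = 1, q_0 = 1*0 + 1 = 1.
  i=1: a_1=3, p_1 = 3*1 + 1 = 4, q_1 = 3*1 + 0 = 3.
  i=2: a_2=2, p_2 = 2*4 + 1 = 9, q_2 = 2*3 + 1 = 7.
  i=3: a_3=2, p_3 = 2*9 + 4 = 22, q_3 = 2*7 + 3 = 17.
  i=4: a_4=3, p_4 = 3*22 + 9 = 75, q_4 = 3*17 + 7 = 58.
  i=5: a_5=3, p_5 = 3*75 + 22 = 247, q_5 = 3*58 + 17 = 191.
q_5 = 191 > 79, so the last convergent with denominator <= 79 is p_4/q_4 = 75/58.
The closest fraction with denominator <= 79 is either p_4/q_4 or the intermediate fraction (k*p_4 + p_3)/(k*q_4 + q_3) with the largest k >= 1 whose denominator stays <= 79; these approach x as k grows, and every other convergent or intermediate fraction in range is farther away.
Largest k: floor((79 - q_3)/q_4) = floor((79 - 17)/58) = 1.
That gives (1*75 + 22)/(1*58 + 17) = 97/75.
Compare the errors: |x - 75/58| = |247*58 - 75*191|/(191*58) = 1/11078, and |x - 97/75| = |247*75 - 97*191|/(191*75) = 2/14325.
Cross-multiplying, 1*14325 = 14325 < 22156 = 2*11078, so 1/11078 is smaller: the convergent 75/58 is closer to x than 97/75.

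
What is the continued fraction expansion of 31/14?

[2; 4, 1, 2]

Run the Euclidean algorithm on 31 and 14; the successive quotients are the partial quotients a_0, a_1, ... (each step inverts the fractional part left over by the previous one):
  31 = 2*14 + 3, so a_0 = 2.
  14 = 4*3 + 2, so a_1 = 4.
  3 = 1*2 + 1, so a_2 = 1.
  2 = 2*1 + 0, so a_3 = 2.
The remainder reaches 0 after 4 divisions, so the expansion has 4 partial quotients, read off in order.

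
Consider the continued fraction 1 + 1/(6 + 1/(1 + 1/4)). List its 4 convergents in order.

Using the convergent recurrence p_i = a_i*p_{i-1} + p_{i-2}, q_i = a_i*q_{i-1} + q_{i-2} with p_{-2}=0, p_{-1}=1, q_{-2}=1, q_{-1}=0:
  i=0: a_0=1, p_0 = 1*1 + 0 = 1, q_0 = 1*0 + 1 = 1.
  i=1: a_1=6, p_1 = 6*1 + 1 = 7, q_1 = 6*1 + 0 = 6.
  i=2: a_2=1, p_2 = 1*7 + 1 = 8, q_2 = 1*6 + 1 = 7.
  i=3: a_3=4, p_3 = 4*8 + 7 = 39, q_3 = 4*7 + 6 = 34.

1/1, 7/6, 8/7, 39/34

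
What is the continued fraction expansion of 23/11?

[2; 11]

Run the Euclidean algorithm on 23 and 11; the successive quotients are the partial quotients a_0, a_1, ... (each step inverts the fractional part left over by the previous one):
  23 = 2*11 + 1, so a_0 = 2.
  11 = 11*1 + 0, so a_1 = 11.
The remainder reaches 0 after 2 divisions, so the expansion has 2 partial quotients, read off in order.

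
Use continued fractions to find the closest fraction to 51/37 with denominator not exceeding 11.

11/8

Expand x = 51/37 as a continued fraction with the Euclidean algorithm:
  51 = 1*37 + 14, so a_0 = 1.
  37 = 2*14 + 9, so a_1 = 2.
  14 = 1*9 + 5, so a_2 = 1.
  9 = 1*5 + 4, so a_3 = 1.
  5 = 1*4 + 1, so a_4 = 1.
  4 = 4*1 + 0, so a_5 = 4.
so x = [1; 2, 1, 1, 1, 4].
Convergents (p_i = a_i*p_{i-1} + p_{i-2}, q_i = a_i*q_{i-1} + q_{i-2} with p_{-2}=0, p_{-1}=1, q_{-2}=1, q_{-1}=0), until the denominator exceeds 11:
  i=0: a_0=1, p_0 = 1*1 + 0 = 1, q_0 = 1*0 + 1 = 1.
  i=1: a_1=2, p_1 = 2*1 + 1 = 3, q_1 = 2*1 + 0 = 2.
  i=2: a_2=1, p_2 = 1*3 + 1 = 4, q_2 = 1*2 + 1 = 3.
  i=3: a_3=1, p_3 = 1*4 + 3 = 7, q_3 = 1*3 + 2 = 5.
  i=4: a_4=1, p_4 = 1*7 + 4 = 11, q_4 = 1*5 + 3 = 8.
  i=5: a_5=4, p_5 = 4*11 + 7 = 51, q_5 = 4*8 + 5 = 37.
q_5 = 37 > 11, so the last convergent with denominator <= 11 is p_4/q_4 = 11/8.
The closest fraction with denominator <= 11 is either p_4/q_4 or the intermediate fraction (k*p_4 + p_3)/(k*q_4 + q_3) with the largest k >= 1 whose denominator stays <= 11; these approach x as k grows, and every other convergent or intermediate fraction in range is farther away.
Largest k: floor((11 - q_3)/q_4) = floor((11 - 5)/8) = 0.
Since k = 0, no intermediate fraction beyond p_4/q_4 has denominator <= 11, so the convergent 11/8 is the closest (its error is |51*8 - 11*37|/(37*8) = 1/296).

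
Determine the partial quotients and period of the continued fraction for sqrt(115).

[10; (1, 2, 1, 1, 1, 1, 1, 2, 1, 20)]

Write x_i = (sqrt(115) + m_i)/d_i with (m_0, d_0) = (0, 1). a_0 = floor(sqrt(115)) = 10, since 10^2 = 100 <= 115 < 121 = 11^2.
Iterate m_{i+1} = d_i*a_i - m_i, d_{i+1} = (115 - m_{i+1}^2)/d_i, a_{i+1} = floor((a_0 + m_{i+1})/d_{i+1}):
  m_1 = 1*10 - 0 = 10, d_1 = (115 - 10^2)/1 = 15/1 = 15, a_1 = floor((10 + 10)/15) = 1.
  m_2 = 15*1 - 10 = 5, d_2 = (115 - 5^2)/15 = 90/15 = 6, a_2 = floor((10 + 5)/6) = 2.
  m_3 = 6*2 - 5 = 7, d_3 = (115 - 7^2)/6 = 66/6 = 11, a_3 = floor((10 + 7)/11) = 1.
  m_4 = 11*1 - 7 = 4, d_4 = (115 - 4^2)/11 = 99/11 = 9, a_4 = floor((10 + 4)/9) = 1.
  m_5 = 9*1 - 4 = 5, d_5 = (115 - 5^2)/9 = 90/9 = 10, a_5 = floor((10 + 5)/10) = 1.
  m_6 = 10*1 - 5 = 5, d_6 = (115 - 5^2)/10 = 90/10 = 9, a_6 = floor((10 + 5)/9) = 1.
  m_7 = 9*1 - 5 = 4, d_7 = (115 - 4^2)/9 = 99/9 = 11, a_7 = floor((10 + 4)/11) = 1.
  m_8 = 11*1 - 4 = 7, d_8 = (115 - 7^2)/11 = 66/11 = 6, a_8 = floor((10 + 7)/6) = 2.
  m_9 = 6*2 - 7 = 5, d_9 = (115 - 5^2)/6 = 90/6 = 15, a_9 = floor((10 + 5)/15) = 1.
  m_10 = 15*1 - 5 = 10, d_10 = (115 - 10^2)/15 = 15/15 = 1, a_10 = floor((10 + 10)/1) = 20.
  m_11 = 1*20 - 10 = 10, d_11 = (115 - 10^2)/1 = 15/1 = 15: (m_11, d_11) = (m_1, d_1) = (10, 15), so from here the quotients repeat a_1, ..., a_10; the period length is 10.
Hence the expansion of sqrt(115) is a_0 = 10 followed by the repeating block 1, 2, 1, 1, 1, 1, 1, 2, 1, 20 (period 10).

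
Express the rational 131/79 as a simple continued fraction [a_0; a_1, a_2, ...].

[1; 1, 1, 1, 12, 2]

Run the Euclidean algorithm on 131 and 79; the successive quotients are the partial quotients a_0, a_1, ... (each step inverts the fractional part left over by the previous one):
  131 = 1*79 + 52, so a_0 = 1.
  79 = 1*52 + 27, so a_1 = 1.
  52 = 1*27 + 25, so a_2 = 1.
  27 = 1*25 + 2, so a_3 = 1.
  25 = 12*2 + 1, so a_4 = 12.
  2 = 2*1 + 0, so a_5 = 2.
The remainder reaches 0 after 6 divisions, so the expansion has 6 partial quotients, read off in order.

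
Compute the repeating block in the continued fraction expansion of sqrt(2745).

[52; (2, 1, 1, 4, 1, 10, 1, 4, 1, 1, 2, 104)]

Write x_i = (sqrt(2745) + m_i)/d_i with (m_0, d_0) = (0, 1). a_0 = floor(sqrt(2745)) = 52, since 52^2 = 2704 <= 2745 < 2809 = 53^2.
Iterate m_{i+1} = d_i*a_i - m_i, d_{i+1} = (2745 - m_{i+1}^2)/d_i, a_{i+1} = floor((a_0 + m_{i+1})/d_{i+1}):
  m_1 = 1*52 - 0 = 52, d_1 = (2745 - 52^2)/1 = 41/1 = 41, a_1 = floor((52 + 52)/41) = 2.
  m_2 = 41*2 - 52 = 30, d_2 = (2745 - 30^2)/41 = 1845/41 = 45, a_2 = floor((52 + 30)/45) = 1.
  m_3 = 45*1 - 30 = 15, d_3 = (2745 - 15^2)/45 = 2520/45 = 56, a_3 = floor((52 + 15)/56) = 1.
  m_4 = 56*1 - 15 = 41, d_4 = (2745 - 41^2)/56 = 1064/56 = 19, a_4 = floor((52 + 41)/19) = 4.
  m_5 = 19*4 - 41 = 35, d_5 = (2745 - 35^2)/19 = 1520/19 = 80, a_5 = floor((52 + 35)/80) = 1.
  m_6 = 80*1 - 35 = 45, d_6 = (2745 - 45^2)/80 = 720/80 = 9, a_6 = floor((52 + 45)/9) = 10.
  m_7 = 9*10 - 45 = 45, d_7 = (2745 - 45^2)/9 = 720/9 = 80, a_7 = floor((52 + 45)/80) = 1.
  m_8 = 80*1 - 45 = 35, d_8 = (2745 - 35^2)/80 = 1520/80 = 19, a_8 = floor((52 + 35)/19) = 4.
  m_9 = 19*4 - 35 = 41, d_9 = (2745 - 41^2)/19 = 1064/19 = 56, a_9 = floor((52 + 41)/56) = 1.
  m_10 = 56*1 - 41 = 15, d_10 = (2745 - 15^2)/56 = 2520/56 = 45, a_10 = floor((52 + 15)/45) = 1.
  m_11 = 45*1 - 15 = 30, d_11 = (2745 - 30^2)/45 = 1845/45 = 41, a_11 = floor((52 + 30)/41) = 2.
  m_12 = 41*2 - 30 = 52, d_12 = (2745 - 52^2)/41 = 41/41 = 1, a_12 = floor((52 + 52)/1) = 104.
  m_13 = 1*104 - 52 = 52, d_13 = (2745 - 52^2)/1 = 41/1 = 41: (m_13, d_13) = (m_1, d_1) = (52, 41), so from here the quotients repeat a_1, ..., a_12; the period length is 12.
Hence the expansion of sqrt(2745) is a_0 = 52 followed by the repeating block 2, 1, 1, 4, 1, 10, 1, 4, 1, 1, 2, 104 (period 12).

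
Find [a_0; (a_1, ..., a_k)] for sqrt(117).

[10; (1, 4, 2, 4, 1, 20)]

Write x_i = (sqrt(117) + m_i)/d_i with (m_0, d_0) = (0, 1). a_0 = floor(sqrt(117)) = 10, since 10^2 = 100 <= 117 < 121 = 11^2.
Iterate m_{i+1} = d_i*a_i - m_i, d_{i+1} = (117 - m_{i+1}^2)/d_i, a_{i+1} = floor((a_0 + m_{i+1})/d_{i+1}):
  m_1 = 1*10 - 0 = 10, d_1 = (117 - 10^2)/1 = 17/1 = 17, a_1 = floor((10 + 10)/17) = 1.
  m_2 = 17*1 - 10 = 7, d_2 = (117 - 7^2)/17 = 68/17 = 4, a_2 = floor((10 + 7)/4) = 4.
  m_3 = 4*4 - 7 = 9, d_3 = (117 - 9^2)/4 = 36/4 = 9, a_3 = floor((10 + 9)/9) = 2.
  m_4 = 9*2 - 9 = 9, d_4 = (117 - 9^2)/9 = 36/9 = 4, a_4 = floor((10 + 9)/4) = 4.
  m_5 = 4*4 - 9 = 7, d_5 = (117 - 7^2)/4 = 68/4 = 17, a_5 = floor((10 + 7)/17) = 1.
  m_6 = 17*1 - 7 = 10, d_6 = (117 - 10^2)/17 = 17/17 = 1, a_6 = floor((10 + 10)/1) = 20.
  m_7 = 1*20 - 10 = 10, d_7 = (117 - 10^2)/1 = 17/1 = 17: (m_7, d_7) = (m_1, d_1) = (10, 17), so from here the quotients repeat a_1, ..., a_6; the period length is 6.
Hence the expansion of sqrt(117) is a_0 = 10 followed by the repeating block 1, 4, 2, 4, 1, 20 (period 6).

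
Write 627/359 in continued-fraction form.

Run the Euclidean algorithm on 627 and 359; the successive quotients are the partial quotients a_0, a_1, ... (each step inverts the fractional part left over by the previous one):
  627 = 1*359 + 268, so a_0 = 1.
  359 = 1*268 + 91, so a_1 = 1.
  268 = 2*91 + 86, so a_2 = 2.
  91 = 1*86 + 5, so a_3 = 1.
  86 = 17*5 + 1, so a_4 = 17.
  5 = 5*1 + 0, so a_5 = 5.
The remainder reaches 0 after 6 divisions, so the expansion has 6 partial quotients, read off in order.

[1; 1, 2, 1, 17, 5]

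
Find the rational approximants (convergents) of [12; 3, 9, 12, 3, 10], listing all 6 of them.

Using the convergent recurrence p_i = a_i*p_{i-1} + p_{i-2}, q_i = a_i*q_{i-1} + q_{i-2} with p_{-2}=0, p_{-1}=1, q_{-2}=1, q_{-1}=0:
  i=0: a_0=12, p_0 = 12*1 + 0 = 12, q_0 = 12*0 + 1 = 1.
  i=1: a_1=3, p_1 = 3*12 + 1 = 37, q_1 = 3*1 + 0 = 3.
  i=2: a_2=9, p_2 = 9*37 + 12 = 345, q_2 = 9*3 + 1 = 28.
  i=3: a_3=12, p_3 = 12*345 + 37 = 4177, q_3 = 12*28 + 3 = 339.
  i=4: a_4=3, p_4 = 3*4177 + 345 = 12876, q_4 = 3*339 + 28 = 1045.
  i=5: a_5=10, p_5 = 10*12876 + 4177 = 132937, q_5 = 10*1045 + 339 = 10789.

12/1, 37/3, 345/28, 4177/339, 12876/1045, 132937/10789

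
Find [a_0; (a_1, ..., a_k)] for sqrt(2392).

[48; (1, 9, 1, 7, 4, 7, 1, 9, 1, 96)]

Write x_i = (sqrt(2392) + m_i)/d_i with (m_0, d_0) = (0, 1). a_0 = floor(sqrt(2392)) = 48, since 48^2 = 2304 <= 2392 < 2401 = 49^2.
Iterate m_{i+1} = d_i*a_i - m_i, d_{i+1} = (2392 - m_{i+1}^2)/d_i, a_{i+1} = floor((a_0 + m_{i+1})/d_{i+1}):
  m_1 = 1*48 - 0 = 48, d_1 = (2392 - 48^2)/1 = 88/1 = 88, a_1 = floor((48 + 48)/88) = 1.
  m_2 = 88*1 - 48 = 40, d_2 = (2392 - 40^2)/88 = 792/88 = 9, a_2 = floor((48 + 40)/9) = 9.
  m_3 = 9*9 - 40 = 41, d_3 = (2392 - 41^2)/9 = 711/9 = 79, a_3 = floor((48 + 41)/79) = 1.
  m_4 = 79*1 - 41 = 38, d_4 = (2392 - 38^2)/79 = 948/79 = 12, a_4 = floor((48 + 38)/12) = 7.
  m_5 = 12*7 - 38 = 46, d_5 = (2392 - 46^2)/12 = 276/12 = 23, a_5 = floor((48 + 46)/23) = 4.
  m_6 = 23*4 - 46 = 46, d_6 = (2392 - 46^2)/23 = 276/23 = 12, a_6 = floor((48 + 46)/12) = 7.
  m_7 = 12*7 - 46 = 38, d_7 = (2392 - 38^2)/12 = 948/12 = 79, a_7 = floor((48 + 38)/79) = 1.
  m_8 = 79*1 - 38 = 41, d_8 = (2392 - 41^2)/79 = 711/79 = 9, a_8 = floor((48 + 41)/9) = 9.
  m_9 = 9*9 - 41 = 40, d_9 = (2392 - 40^2)/9 = 792/9 = 88, a_9 = floor((48 + 40)/88) = 1.
  m_10 = 88*1 - 40 = 48, d_10 = (2392 - 48^2)/88 = 88/88 = 1, a_10 = floor((48 + 48)/1) = 96.
  m_11 = 1*96 - 48 = 48, d_11 = (2392 - 48^2)/1 = 88/1 = 88: (m_11, d_11) = (m_1, d_1) = (48, 88), so from here the quotients repeat a_1, ..., a_10; the period length is 10.
Hence the expansion of sqrt(2392) is a_0 = 48 followed by the repeating block 1, 9, 1, 7, 4, 7, 1, 9, 1, 96 (period 10).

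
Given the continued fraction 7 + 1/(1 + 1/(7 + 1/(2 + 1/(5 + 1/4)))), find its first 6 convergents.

Using the convergent recurrence p_i = a_i*p_{i-1} + p_{i-2}, q_i = a_i*q_{i-1} + q_{i-2} with p_{-2}=0, p_{-1}=1, q_{-2}=1, q_{-1}=0:
  i=0: a_0=7, p_0 = 7*1 + 0 = 7, q_0 = 7*0 + 1 = 1.
  i=1: a_1=1, p_1 = 1*7 + 1 = 8, q_1 = 1*1 + 0 = 1.
  i=2: a_2=7, p_2 = 7*8 + 7 = 63, q_2 = 7*1 + 1 = 8.
  i=3: a_3=2, p_3 = 2*63 + 8 = 134, q_3 = 2*8 + 1 = 17.
  i=4: a_4=5, p_4 = 5*134 + 63 = 733, q_4 = 5*17 + 8 = 93.
  i=5: a_5=4, p_5 = 4*733 + 134 = 3066, q_5 = 4*93 + 17 = 389.

7/1, 8/1, 63/8, 134/17, 733/93, 3066/389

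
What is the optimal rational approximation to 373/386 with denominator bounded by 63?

Expand x = 373/386 as a continued fraction with the Euclidean algorithm:
  373 = 0*386 + 373, so a_0 = 0.
  386 = 1*373 + 13, so a_1 = 1.
  373 = 28*13 + 9, so a_2 = 28.
  13 = 1*9 + 4, so a_3 = 1.
  9 = 2*4 + 1, so a_4 = 2.
  4 = 4*1 + 0, so a_5 = 4.
so x = [0; 1, 28, 1, 2, 4].
Convergents (p_i = a_i*p_{i-1} + p_{i-2}, q_i = a_i*q_{i-1} + q_{i-2} with p_{-2}=0, p_{-1}=1, q_{-2}=1, q_{-1}=0), until the denominator exceeds 63:
  i=0: a_0=0, p_0 = 0*1 + 0 = 0, q_0 = 0*0 + 1 = 1.
  i=1: a_1=1, p_1 = 1*0 + 1 = 1, q_1 = 1*1 + 0 = 1.
  i=2: a_2=28, p_2 = 28*1 + 0 = 28, q_2 = 28*1 + 1 = 29.
  i=3: a_3=1, p_3 = 1*28 + 1 = 29, q_3 = 1*29 + 1 = 30.
  i=4: a_4=2, p_4 = 2*29 + 28 = 86, q_4 = 2*30 + 29 = 89.
q_4 = 89 > 63, so the last convergent with denominator <= 63 is p_3/q_3 = 29/30.
The closest fraction with denominator <= 63 is either p_3/q_3 or the intermediate fraction (k*p_3 + p_2)/(k*q_3 + q_2) with the largest k >= 1 whose denominator stays <= 63; these approach x as k grows, and every other convergent or intermediate fraction in range is farther away.
Largest k: floor((63 - q_2)/q_3) = floor((63 - 29)/30) = 1.
That gives (1*29 + 28)/(1*30 + 29) = 57/59.
Compare the errors: |x - 29/30| = |373*30 - 29*386|/(386*30) = 4/11580, and |x - 57/59| = |373*59 - 57*386|/(386*59) = 5/22774.
Cross-multiplying, 5*11580 = 57900 < 91096 = 4*22774, so 5/22774 is smaller: the intermediate fraction 57/59 is closer to x than 29/30.

57/59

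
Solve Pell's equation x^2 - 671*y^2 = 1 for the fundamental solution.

(x, y) = (58620, 2263)

First expand sqrt(671) as a continued fraction. With x_i = (sqrt(671) + m_i)/d_i and (m_0, d_0) = (0, 1): a_0 = floor(sqrt(671)) = 25, since 25^2 = 625 <= 671 < 676 = 26^2.
Iterate m_{i+1} = d_i*a_i - m_i, d_{i+1} = (671 - m_{i+1}^2)/d_i, a_{i+1} = floor((a_0 + m_{i+1})/d_{i+1}):
  m_1 = 1*25 - 0 = 25, d_1 = (671 - 25^2)/1 = 46/1 = 46, a_1 = floor((25 + 25)/46) = 1.
  m_2 = 46*1 - 25 = 21, d_2 = (671 - 21^2)/46 = 230/46 = 5, a_2 = floor((25 + 21)/5) = 9.
  m_3 = 5*9 - 21 = 24, d_3 = (671 - 24^2)/5 = 95/5 = 19, a_3 = floor((25 + 24)/19) = 2.
  m_4 = 19*2 - 24 = 14, d_4 = (671 - 14^2)/19 = 475/19 = 25, a_4 = floor((25 + 14)/25) = 1.
  m_5 = 25*1 - 14 = 11, d_5 = (671 - 11^2)/25 = 550/25 = 22, a_5 = floor((25 + 11)/22) = 1.
  m_6 = 22*1 - 11 = 11, d_6 = (671 - 11^2)/22 = 550/22 = 25, a_6 = floor((25 + 11)/25) = 1.
  m_7 = 25*1 - 11 = 14, d_7 = (671 - 14^2)/25 = 475/25 = 19, a_7 = floor((25 + 14)/19) = 2.
  m_8 = 19*2 - 14 = 24, d_8 = (671 - 24^2)/19 = 95/19 = 5, a_8 = floor((25 + 24)/5) = 9.
  m_9 = 5*9 - 24 = 21, d_9 = (671 - 21^2)/5 = 230/5 = 46, a_9 = floor((25 + 21)/46) = 1.
  m_10 = 46*1 - 21 = 25, d_10 = (671 - 25^2)/46 = 46/46 = 1, a_10 = floor((25 + 25)/1) = 50.
  m_11 = 1*50 - 25 = 25, d_11 = (671 - 25^2)/1 = 46/1 = 46: (m_11, d_11) = (m_1, d_1) = (25, 46), so from here the quotients repeat a_1, ..., a_10; the period length is 10.
So sqrt(671) = [25; (1, 9, 2, 1, 1, 1, 2, 9, 1, 50)] with period length k = 10.
k is even, so the fundamental solution of x^2 - 671y^2 = 1 is (p_{k-1}, q_{k-1}) = (p_9, q_9); compute convergents through index 9.
Convergents (p_i = a_i*p_{i-1} + p_{i-2}, q_i = a_i*q_{i-1} + q_{i-2} with p_{-2}=0, p_{-1}=1, q_{-2}=1, q_{-1}=0):
  i=0: a_0=25, p_0 = 25*1 + 0 = 25, q_0 = 25*0 + 1 = 1.
  i=1: a_1=1, p_1 = 1*25 + 1 = 26, q_1 = 1*1 + 0 = 1.
  i=2: a_2=9, p_2 = 9*26 + 25 = 259, q_2 = 9*1 + 1 = 10.
  i=3: a_3=2, p_3 = 2*259 + 26 = 544, q_3 = 2*10 + 1 = 21.
  i=4: a_4=1, p_4 = 1*544 + 259 = 803, q_4 = 1*21 + 10 = 31.
  i=5: a_5=1, p_5 = 1*803 + 544 = 1347, q_5 = 1*31 + 21 = 52.
  i=6: a_6=1, p_6 = 1*1347 + 803 = 2150, q_6 = 1*52 + 31 = 83.
  i=7: a_7=2, p_7 = 2*2150 + 1347 = 5647, q_7 = 2*83 + 52 = 218.
  i=8: a_8=9, p_8 = 9*5647 + 2150 = 52973, q_8 = 9*218 + 83 = 2045.
  i=9: a_9=1, p_9 = 1*52973 + 5647 = 58620, q_9 = 1*2045 + 218 = 2263.
Check: 58620^2 - 671*2263^2 = 3436304400 - 3436304399 = 1, so (x, y) = (58620, 2263) solves the equation, and by the theorem it is the least positive solution.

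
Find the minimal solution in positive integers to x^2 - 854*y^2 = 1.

(x, y) = (1294299, 44290)

First expand sqrt(854) as a continued fraction. With x_i = (sqrt(854) + m_i)/d_i and (m_0, d_0) = (0, 1): a_0 = floor(sqrt(854)) = 29, since 29^2 = 841 <= 854 < 900 = 30^2.
Iterate m_{i+1} = d_i*a_i - m_i, d_{i+1} = (854 - m_{i+1}^2)/d_i, a_{i+1} = floor((a_0 + m_{i+1})/d_{i+1}):
  m_1 = 1*29 - 0 = 29, d_1 = (854 - 29^2)/1 = 13/1 = 13, a_1 = floor((29 + 29)/13) = 4.
  m_2 = 13*4 - 29 = 23, d_2 = (854 - 23^2)/13 = 325/13 = 25, a_2 = floor((29 + 23)/25) = 2.
  m_3 = 25*2 - 23 = 27, d_3 = (854 - 27^2)/25 = 125/25 = 5, a_3 = floor((29 + 27)/5) = 11.
  m_4 = 5*11 - 27 = 28, d_4 = (854 - 28^2)/5 = 70/5 = 14, a_4 = floor((29 + 28)/14) = 4.
  m_5 = 14*4 - 28 = 28, d_5 = (854 - 28^2)/14 = 70/14 = 5, a_5 = floor((29 + 28)/5) = 11.
  m_6 = 5*11 - 28 = 27, d_6 = (854 - 27^2)/5 = 125/5 = 25, a_6 = floor((29 + 27)/25) = 2.
  m_7 = 25*2 - 27 = 23, d_7 = (854 - 23^2)/25 = 325/25 = 13, a_7 = floor((29 + 23)/13) = 4.
  m_8 = 13*4 - 23 = 29, d_8 = (854 - 29^2)/13 = 13/13 = 1, a_8 = floor((29 + 29)/1) = 58.
  m_9 = 1*58 - 29 = 29, d_9 = (854 - 29^2)/1 = 13/1 = 13: (m_9, d_9) = (m_1, d_1) = (29, 13), so from here the quotients repeat a_1, ..., a_8; the period length is 8.
So sqrt(854) = [29; (4, 2, 11, 4, 11, 2, 4, 58)] with period length k = 8.
k is even, so the fundamental solution of x^2 - 854y^2 = 1 is (p_{k-1}, q_{k-1}) = (p_7, q_7); compute convergents through index 7.
Convergents (p_i = a_i*p_{i-1} + p_{i-2}, q_i = a_i*q_{i-1} + q_{i-2} with p_{-2}=0, p_{-1}=1, q_{-2}=1, q_{-1}=0):
  i=0: a_0=29, p_0 = 29*1 + 0 = 29, q_0 = 29*0 + 1 = 1.
  i=1: a_1=4, p_1 = 4*29 + 1 = 117, q_1 = 4*1 + 0 = 4.
  i=2: a_2=2, p_2 = 2*117 + 29 = 263, q_2 = 2*4 + 1 = 9.
  i=3: a_3=11, p_3 = 11*263 + 117 = 3010, q_3 = 11*9 + 4 = 103.
  i=4: a_4=4, p_4 = 4*3010 + 263 = 12303, q_4 = 4*103 + 9 = 421.
  i=5: a_5=11, p_5 = 11*12303 + 3010 = 138343, q_5 = 11*421 + 103 = 4734.
  i=6: a_6=2, p_6 = 2*138343 + 12303 = 288989, q_6 = 2*4734 + 421 = 9889.
  i=7: a_7=4, p_7 = 4*288989 + 138343 = 1294299, q_7 = 4*9889 + 4734 = 44290.
Check: 1294299^2 - 854*44290^2 = 1675209901401 - 1675209901400 = 1, so (x, y) = (1294299, 44290) solves the equation, and by the theorem it is the least positive solution.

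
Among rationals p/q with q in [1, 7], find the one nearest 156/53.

3/1

Expand x = 156/53 as a continued fraction with the Euclidean algorithm:
  156 = 2*53 + 50, so a_0 = 2.
  53 = 1*50 + 3, so a_1 = 1.
  50 = 16*3 + 2, so a_2 = 16.
  3 = 1*2 + 1, so a_3 = 1.
  2 = 2*1 + 0, so a_4 = 2.
so x = [2; 1, 16, 1, 2].
Convergents (p_i = a_i*p_{i-1} + p_{i-2}, q_i = a_i*q_{i-1} + q_{i-2} with p_{-2}=0, p_{-1}=1, q_{-2}=1, q_{-1}=0), until the denominator exceeds 7:
  i=0: a_0=2, p_0 = 2*1 + 0 = 2, q_0 = 2*0 + 1 = 1.
  i=1: a_1=1, p_1 = 1*2 + 1 = 3, q_1 = 1*1 + 0 = 1.
  i=2: a_2=16, p_2 = 16*3 + 2 = 50, q_2 = 16*1 + 1 = 17.
q_2 = 17 > 7, so the last convergent with denominator <= 7 is p_1/q_1 = 3/1.
The closest fraction with denominator <= 7 is either p_1/q_1 or the intermediate fraction (k*p_1 + p_0)/(k*q_1 + q_0) with the largest k >= 1 whose denominator stays <= 7; these approach x as k grows, and every other convergent or intermediate fraction in range is farther away.
Largest k: floor((7 - q_0)/q_1) = floor((7 - 1)/1) = 6.
That gives (6*3 + 2)/(6*1 + 1) = 20/7.
Compare the errors: |x - 3/1| = |156*1 - 3*53|/(53*1) = 3/53, and |x - 20/7| = |156*7 - 20*53|/(53*7) = 32/371.
Cross-multiplying, 3*371 = 1113 < 1696 = 32*53, so 3/53 is smaller: the convergent 3/1 is closer to x than 20/7.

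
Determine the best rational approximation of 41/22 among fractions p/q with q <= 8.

13/7

Expand x = 41/22 as a continued fraction with the Euclidean algorithm:
  41 = 1*22 + 19, so a_0 = 1.
  22 = 1*19 + 3, so a_1 = 1.
  19 = 6*3 + 1, so a_2 = 6.
  3 = 3*1 + 0, so a_3 = 3.
so x = [1; 1, 6, 3].
Convergents (p_i = a_i*p_{i-1} + p_{i-2}, q_i = a_i*q_{i-1} + q_{i-2} with p_{-2}=0, p_{-1}=1, q_{-2}=1, q_{-1}=0), until the denominator exceeds 8:
  i=0: a_0=1, p_0 = 1*1 + 0 = 1, q_0 = 1*0 + 1 = 1.
  i=1: a_1=1, p_1 = 1*1 + 1 = 2, q_1 = 1*1 + 0 = 1.
  i=2: a_2=6, p_2 = 6*2 + 1 = 13, q_2 = 6*1 + 1 = 7.
  i=3: a_3=3, p_3 = 3*13 + 2 = 41, q_3 = 3*7 + 1 = 22.
q_3 = 22 > 8, so the last convergent with denominator <= 8 is p_2/q_2 = 13/7.
The closest fraction with denominator <= 8 is either p_2/q_2 or the intermediate fraction (k*p_2 + p_1)/(k*q_2 + q_1) with the largest k >= 1 whose denominator stays <= 8; these approach x as k grows, and every other convergent or intermediate fraction in range is farther away.
Largest k: floor((8 - q_1)/q_2) = floor((8 - 1)/7) = 1.
That gives (1*13 + 2)/(1*7 + 1) = 15/8.
Compare the errors: |x - 13/7| = |41*7 - 13*22|/(22*7) = 1/154, and |x - 15/8| = |41*8 - 15*22|/(22*8) = 2/176.
Cross-multiplying, 1*176 = 176 < 308 = 2*154, so 1/154 is smaller: the convergent 13/7 is closer to x than 15/8.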